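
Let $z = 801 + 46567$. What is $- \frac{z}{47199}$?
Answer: $- \frac{47368}{47199} \approx -1.0036$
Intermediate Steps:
$z = 47368$
$- \frac{z}{47199} = - \frac{47368}{47199}$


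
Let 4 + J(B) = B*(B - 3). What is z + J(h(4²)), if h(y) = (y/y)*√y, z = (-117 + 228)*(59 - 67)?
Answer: -888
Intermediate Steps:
z = -888 (z = 111*(-8) = -888)
h(y) = √y (h(y) = 1*√y = √y)
J(B) = -4 + B*(-3 + B) (J(B) = -4 + B*(B - 3) = -4 + B*(-3 + B))
z + J(h(4²)) = -888 + (-4 + (√(4²))² - 3*√(4²)) = -888 + (-4 + (√16)² - 3*√16) = -888 + (-4 + 4² - 3*4) = -888 + (-4 + 16 - 12) = -888 + 0 = -888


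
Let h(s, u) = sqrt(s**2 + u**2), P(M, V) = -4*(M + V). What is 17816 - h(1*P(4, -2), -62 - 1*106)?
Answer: 17816 - 8*sqrt(442) ≈ 17648.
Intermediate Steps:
P(M, V) = -4*M - 4*V
17816 - h(1*P(4, -2), -62 - 1*106) = 17816 - sqrt((1*(-4*4 - 4*(-2)))**2 + (-62 - 1*106)**2) = 17816 - sqrt((1*(-16 + 8))**2 + (-62 - 106)**2) = 17816 - sqrt((1*(-8))**2 + (-168)**2) = 17816 - sqrt((-8)**2 + 28224) = 17816 - sqrt(64 + 28224) = 17816 - sqrt(28288) = 17816 - 8*sqrt(442)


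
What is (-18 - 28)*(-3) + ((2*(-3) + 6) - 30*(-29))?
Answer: 1008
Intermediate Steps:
(-18 - 28)*(-3) + ((2*(-3) + 6) - 30*(-29)) = -46*(-3) + ((-6 + 6) + 870) = 138 + (0 + 870) = 138 + 870 = 1008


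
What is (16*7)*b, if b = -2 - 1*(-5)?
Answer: 336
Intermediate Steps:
b = 3 (b = -2 + 5 = 3)
(16*7)*b = (16*7)*3 = 112*3 = 336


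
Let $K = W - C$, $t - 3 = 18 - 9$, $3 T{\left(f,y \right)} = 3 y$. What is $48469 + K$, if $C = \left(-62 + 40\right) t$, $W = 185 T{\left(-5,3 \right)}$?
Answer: $49288$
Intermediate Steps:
$T{\left(f,y \right)} = y$ ($T{\left(f,y \right)} = \frac{3 y}{3} = y$)
$t = 12$ ($t = 3 + \left(18 - 9\right) = 3 + 9 = 12$)
$W = 555$ ($W = 185 \cdot 3 = 555$)
$C = -264$ ($C = \left(-62 + 40\right) 12 = \left(-22\right) 12 = -264$)
$K = 819$ ($K = 555 - -264 = 555 + 264 = 819$)
$48469 + K = 48469 + 819 = 49288$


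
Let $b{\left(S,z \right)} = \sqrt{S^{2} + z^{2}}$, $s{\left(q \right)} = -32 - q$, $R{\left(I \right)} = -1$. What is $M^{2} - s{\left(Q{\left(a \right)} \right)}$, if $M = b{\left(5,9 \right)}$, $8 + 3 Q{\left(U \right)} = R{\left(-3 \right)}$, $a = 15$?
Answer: $135$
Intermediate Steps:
$Q{\left(U \right)} = -3$ ($Q{\left(U \right)} = - \frac{8}{3} + \frac{1}{3} \left(-1\right) = - \frac{8}{3} - \frac{1}{3} = -3$)
$M = \sqrt{106}$ ($M = \sqrt{5^{2} + 9^{2}} = \sqrt{25 + 81} = \sqrt{106} \approx 10.296$)
$M^{2} - s{\left(Q{\left(a \right)} \right)} = \left(\sqrt{106}\right)^{2} - \left(-32 - -3\right) = 106 - \left(-32 + 3\right) = 106 - -29 = 106 + 29 = 135$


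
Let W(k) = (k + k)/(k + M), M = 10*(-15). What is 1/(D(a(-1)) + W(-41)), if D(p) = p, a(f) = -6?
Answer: -191/1064 ≈ -0.17951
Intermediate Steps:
M = -150
W(k) = 2*k/(-150 + k) (W(k) = (k + k)/(k - 150) = (2*k)/(-150 + k) = 2*k/(-150 + k))
1/(D(a(-1)) + W(-41)) = 1/(-6 + 2*(-41)/(-150 - 41)) = 1/(-6 + 2*(-41)/(-191)) = 1/(-6 + 2*(-41)*(-1/191)) = 1/(-6 + 82/191) = 1/(-1064/191) = -191/1064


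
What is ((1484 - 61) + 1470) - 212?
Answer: 2681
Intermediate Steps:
((1484 - 61) + 1470) - 212 = (1423 + 1470) - 212 = 2893 - 212 = 2681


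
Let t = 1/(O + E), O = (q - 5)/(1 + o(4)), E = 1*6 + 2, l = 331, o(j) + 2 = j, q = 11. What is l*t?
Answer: 331/10 ≈ 33.100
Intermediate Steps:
o(j) = -2 + j
E = 8 (E = 6 + 2 = 8)
O = 2 (O = (11 - 5)/(1 + (-2 + 4)) = 6/(1 + 2) = 6/3 = 6*(1/3) = 2)
t = 1/10 (t = 1/(2 + 8) = 1/10 ≈ 0.10000)
l*t = 331*(1/10) = 331/10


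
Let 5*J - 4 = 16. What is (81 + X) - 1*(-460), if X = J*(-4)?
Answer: 525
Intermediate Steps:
J = 4 (J = 4/5 + (1/5)*16 = 4/5 + 16/5 = 4)
X = -16 (X = 4*(-4) = -16)
(81 + X) - 1*(-460) = (81 - 16) - 1*(-460) = 65 + 460 = 525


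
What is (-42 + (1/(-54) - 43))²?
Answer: 21077281/2916 ≈ 7228.1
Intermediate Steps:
(-42 + (1/(-54) - 43))² = (-42 + (-1/54 - 43))² = (-42 - 2323/54)² = (-4591/54)² = 21077281/2916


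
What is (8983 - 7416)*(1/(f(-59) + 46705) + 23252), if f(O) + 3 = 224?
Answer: 1709790294151/46926 ≈ 3.6436e+7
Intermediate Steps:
f(O) = 221 (f(O) = -3 + 224 = 221)
(8983 - 7416)*(1/(f(-59) + 46705) + 23252) = (8983 - 7416)*(1/(221 + 46705) + 23252) = 1567*(1/46926 + 23252) = 1567*(1091123353/46926) = 1709790294151/46926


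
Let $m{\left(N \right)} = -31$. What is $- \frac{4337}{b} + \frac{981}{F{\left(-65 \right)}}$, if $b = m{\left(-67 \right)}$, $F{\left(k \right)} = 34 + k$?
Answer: $\frac{3356}{31} \approx 108.26$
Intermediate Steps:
$b = -31$
$- \frac{4337}{b} + \frac{981}{F{\left(-65 \right)}} = - \frac{4337}{-31} + \frac{981}{34 - 65} = \left(-4337\right) \left(- \frac{1}{31}\right) + \frac{981}{-31} = \frac{4337}{31} + 981 \left(- \frac{1}{31}\right) = \frac{4337}{31} - \frac{981}{31} = \frac{3356}{31}$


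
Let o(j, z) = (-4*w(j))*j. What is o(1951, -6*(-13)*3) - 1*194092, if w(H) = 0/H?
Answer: -194092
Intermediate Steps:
w(H) = 0
o(j, z) = 0 (o(j, z) = (-4*0)*j = 0*j = 0)
o(1951, -6*(-13)*3) - 1*194092 = 0 - 1*194092 = 0 - 194092 = -194092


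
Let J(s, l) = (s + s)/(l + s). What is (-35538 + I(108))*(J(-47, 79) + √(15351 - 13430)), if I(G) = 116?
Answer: 832417/8 - 35422*√1921 ≈ -1.4485e+6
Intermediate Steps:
J(s, l) = 2*s/(l + s) (J(s, l) = (2*s)/(l + s) = 2*s/(l + s))
(-35538 + I(108))*(J(-47, 79) + √(15351 - 13430)) = (-35538 + 116)*(2*(-47)/(79 - 47) + √(15351 - 13430)) = -35422*(2*(-47)/32 + √1921) = -35422*(2*(-47)*(1/32) + √1921) = -35422*(-47/16 + √1921) = 832417/8 - 35422*√1921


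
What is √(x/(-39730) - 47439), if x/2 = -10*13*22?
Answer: 5*I*√29952379459/3973 ≈ 217.8*I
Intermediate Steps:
x = -5720 (x = 2*(-10*13*22) = 2*(-130*22) = 2*(-2860) = -5720)
√(x/(-39730) - 47439) = √(-5720/(-39730) - 47439) = √(-5720*(-1/39730) - 47439) = √(572/3973 - 47439) = √(-188474575/3973) = 5*I*√29952379459/3973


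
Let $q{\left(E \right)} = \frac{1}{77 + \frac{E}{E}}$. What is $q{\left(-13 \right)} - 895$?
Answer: $- \frac{69809}{78} \approx -894.99$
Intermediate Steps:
$q{\left(E \right)} = \frac{1}{78}$ ($q{\left(E \right)} = \frac{1}{77 + 1} = \frac{1}{78}$)
$q{\left(-13 \right)} - 895 = \frac{1}{78} - 895 = - \frac{69809}{78}$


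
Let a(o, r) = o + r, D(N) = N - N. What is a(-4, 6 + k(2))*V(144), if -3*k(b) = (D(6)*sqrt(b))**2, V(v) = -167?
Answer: -334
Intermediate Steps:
D(N) = 0
k(b) = 0 (k(b) = -(0*sqrt(b))**2/3 = -1/3*0**2 = -1/3*0 = 0)
a(-4, 6 + k(2))*V(144) = (-4 + (6 + 0))*(-167) = (-4 + 6)*(-167) = 2*(-167) = -334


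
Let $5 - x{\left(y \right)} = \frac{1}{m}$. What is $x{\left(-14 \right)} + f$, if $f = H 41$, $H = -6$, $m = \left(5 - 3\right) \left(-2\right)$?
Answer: $- \frac{963}{4} \approx -240.75$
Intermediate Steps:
$m = -4$ ($m = 2 \left(-2\right) = -4$)
$x{\left(y \right)} = \frac{21}{4}$ ($x{\left(y \right)} = 5 - \frac{1}{-4} = 5 - - \frac{1}{4} = 5 + \frac{1}{4} = \frac{21}{4}$)
$f = -246$ ($f = \left(-6\right) 41 = -246$)
$x{\left(-14 \right)} + f = \frac{21}{4} - 246 = - \frac{963}{4}$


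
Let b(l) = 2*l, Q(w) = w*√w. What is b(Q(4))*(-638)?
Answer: -10208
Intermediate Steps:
Q(w) = w^(3/2)
b(Q(4))*(-638) = (2*4^(3/2))*(-638) = (2*8)*(-638) = 16*(-638) = -10208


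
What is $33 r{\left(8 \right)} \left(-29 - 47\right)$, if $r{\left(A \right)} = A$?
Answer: $-20064$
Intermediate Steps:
$33 r{\left(8 \right)} \left(-29 - 47\right) = 33 \cdot 8 \left(-29 - 47\right) = 264 \left(-29 - 47\right) = 264 \left(-76\right) = -20064$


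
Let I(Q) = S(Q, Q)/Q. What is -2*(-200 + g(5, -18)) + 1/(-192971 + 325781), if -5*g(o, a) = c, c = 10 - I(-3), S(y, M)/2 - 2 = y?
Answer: 3574655/8854 ≈ 403.73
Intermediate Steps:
S(y, M) = 4 + 2*y
I(Q) = (4 + 2*Q)/Q
c = 28/3 (c = 10 - (2 + 4/(-3)) = 10 - (2 + 4*(-⅓)) = 10 - (2 - 4/3) = 10 - 1*⅔ = 10 - ⅔ = 28/3 ≈ 9.3333)
g(o, a) = -28/15 (g(o, a) = -⅕*28/3 = -28/15)
-2*(-200 + g(5, -18)) + 1/(-192971 + 325781) = -2*(-200 - 28/15) + 1/(-192971 + 325781) = -2*(-3028/15) + 1/132810 = 6056/15 + 1/132810 = 3574655/8854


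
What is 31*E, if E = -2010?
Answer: -62310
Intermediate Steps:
31*E = 31*(-2010) = -62310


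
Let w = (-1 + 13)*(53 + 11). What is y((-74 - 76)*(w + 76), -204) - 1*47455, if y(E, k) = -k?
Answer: -47251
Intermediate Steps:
w = 768 (w = 12*64 = 768)
y((-74 - 76)*(w + 76), -204) - 1*47455 = -1*(-204) - 1*47455 = 204 - 47455 = -47251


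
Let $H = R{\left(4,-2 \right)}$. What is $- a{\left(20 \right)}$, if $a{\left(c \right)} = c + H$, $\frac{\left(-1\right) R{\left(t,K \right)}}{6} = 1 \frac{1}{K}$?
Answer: $-23$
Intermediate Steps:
$R{\left(t,K \right)} = - \frac{6}{K}$ ($R{\left(t,K \right)} = - 6 \cdot 1 \frac{1}{K} = - \frac{6}{K}$)
$H = 3$ ($H = - \frac{6}{-2} = \left(-6\right) \left(- \frac{1}{2}\right) = 3$)
$a{\left(c \right)} = 3 + c$ ($a{\left(c \right)} = c + 3 = 3 + c$)
$- a{\left(20 \right)} = - (3 + 20) = \left(-1\right) 23 = -23$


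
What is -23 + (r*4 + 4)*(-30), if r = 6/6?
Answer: -263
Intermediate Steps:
r = 1 (r = 6*(1/6) = 1)
-23 + (r*4 + 4)*(-30) = -23 + (1*4 + 4)*(-30) = -23 + (4 + 4)*(-30) = -23 + 8*(-30) = -23 - 240 = -263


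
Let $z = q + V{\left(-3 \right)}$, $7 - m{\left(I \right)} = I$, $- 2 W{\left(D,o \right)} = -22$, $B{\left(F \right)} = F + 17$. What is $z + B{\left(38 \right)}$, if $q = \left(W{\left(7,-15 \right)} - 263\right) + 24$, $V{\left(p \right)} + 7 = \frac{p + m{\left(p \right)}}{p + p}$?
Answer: $- \frac{1087}{6} \approx -181.17$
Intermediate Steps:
$B{\left(F \right)} = 17 + F$
$W{\left(D,o \right)} = 11$ ($W{\left(D,o \right)} = \left(- \frac{1}{2}\right) \left(-22\right) = 11$)
$m{\left(I \right)} = 7 - I$
$V{\left(p \right)} = -7 + \frac{7}{2 p}$ ($V{\left(p \right)} = -7 + \frac{p - \left(-7 + p\right)}{p + p} = -7 + \frac{7}{2 p}$)
$q = -228$ ($q = \left(11 - 263\right) + 24 = -252 + 24 = -228$)
$z = - \frac{1417}{6}$ ($z = -228 - \left(7 - \frac{7}{2 \left(-3\right)}\right) = -228 + \left(-7 + \frac{7}{2} \left(- \frac{1}{3}\right)\right) = -228 - \frac{49}{6} = - \frac{1417}{6} \approx -236.17$)
$z + B{\left(38 \right)} = - \frac{1417}{6} + \left(17 + 38\right) = - \frac{1417}{6} + 55 = - \frac{1087}{6}$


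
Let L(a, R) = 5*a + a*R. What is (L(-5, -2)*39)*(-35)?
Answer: 20475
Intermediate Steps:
L(a, R) = 5*a + R*a
(L(-5, -2)*39)*(-35) = (-5*(5 - 2)*39)*(-35) = (-5*3*39)*(-35) = -15*39*(-35) = -585*(-35) = 20475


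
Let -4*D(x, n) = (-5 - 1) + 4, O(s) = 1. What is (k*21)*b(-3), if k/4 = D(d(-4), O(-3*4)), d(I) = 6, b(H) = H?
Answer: -126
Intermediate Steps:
D(x, n) = ½ (D(x, n) = -((-5 - 1) + 4)/4 = -(-6 + 4)/4 = -¼*(-2) = ½)
k = 2 (k = 4*(½) = 2)
(k*21)*b(-3) = (2*21)*(-3) = 42*(-3) = -126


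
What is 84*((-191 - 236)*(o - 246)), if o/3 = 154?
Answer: -7747488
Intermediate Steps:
o = 462 (o = 3*154 = 462)
84*((-191 - 236)*(o - 246)) = 84*((-191 - 236)*(462 - 246)) = 84*(-427*216) = 84*(-92232) = -7747488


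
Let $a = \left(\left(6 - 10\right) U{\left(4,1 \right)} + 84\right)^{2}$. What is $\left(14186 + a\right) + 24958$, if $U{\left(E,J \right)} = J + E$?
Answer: $43240$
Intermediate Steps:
$U{\left(E,J \right)} = E + J$
$a = 4096$ ($a = \left(\left(6 - 10\right) \left(4 + 1\right) + 84\right)^{2} = \left(\left(6 - 10\right) 5 + 84\right)^{2} = \left(\left(-4\right) 5 + 84\right)^{2} = \left(-20 + 84\right)^{2} = 64^{2} = 4096$)
$\left(14186 + a\right) + 24958 = \left(14186 + 4096\right) + 24958 = 18282 + 24958 = 43240$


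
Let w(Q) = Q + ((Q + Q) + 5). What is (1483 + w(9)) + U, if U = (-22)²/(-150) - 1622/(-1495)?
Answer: 33925847/22425 ≈ 1512.9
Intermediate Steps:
w(Q) = 5 + 3*Q (w(Q) = Q + (2*Q + 5) = Q + (5 + 2*Q) = 5 + 3*Q)
U = -48028/22425 (U = 484*(-1/150) - 1622*(-1/1495) = -242/75 + 1622/1495 = -48028/22425 ≈ -2.1417)
(1483 + w(9)) + U = (1483 + (5 + 3*9)) - 48028/22425 = (1483 + (5 + 27)) - 48028/22425 = (1483 + 32) - 48028/22425 = 1515 - 48028/22425 = 33925847/22425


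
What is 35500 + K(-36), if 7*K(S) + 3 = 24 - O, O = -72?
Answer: 248593/7 ≈ 35513.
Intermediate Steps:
K(S) = 93/7 (K(S) = -3/7 + (24 - 1*(-72))/7 = -3/7 + (24 + 72)/7 = -3/7 + (1/7)*96 = -3/7 + 96/7 = 93/7)
35500 + K(-36) = 35500 + 93/7 = 248593/7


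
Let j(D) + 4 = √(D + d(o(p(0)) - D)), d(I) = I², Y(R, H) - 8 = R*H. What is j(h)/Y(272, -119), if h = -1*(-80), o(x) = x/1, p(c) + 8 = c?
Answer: 1/8090 - √489/8090 ≈ -0.0026098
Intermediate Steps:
p(c) = -8 + c
Y(R, H) = 8 + H*R (Y(R, H) = 8 + R*H = 8 + H*R)
o(x) = x (o(x) = x*1 = x)
h = 80
j(D) = -4 + √(D + (-8 - D)²) (j(D) = -4 + √(D + ((-8 + 0) - D)²) = -4 + √(D + (-8 - D)²))
j(h)/Y(272, -119) = (-4 + √(80 + (8 + 80)²))/(8 - 119*272) = (-4 + √(80 + 88²))/(8 - 32368) = (-4 + √(80 + 7744))/(-32360) = (-4 + √7824)*(-1/32360) = (-4 + 4*√489)*(-1/32360) = 1/8090 - √489/8090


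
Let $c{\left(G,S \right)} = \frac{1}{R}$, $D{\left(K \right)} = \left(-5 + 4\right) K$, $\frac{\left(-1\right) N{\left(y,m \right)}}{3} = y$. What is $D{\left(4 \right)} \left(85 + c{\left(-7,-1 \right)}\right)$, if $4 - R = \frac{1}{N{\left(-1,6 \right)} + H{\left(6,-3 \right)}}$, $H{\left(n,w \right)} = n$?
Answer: $- \frac{11936}{35} \approx -341.03$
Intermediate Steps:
$N{\left(y,m \right)} = - 3 y$
$D{\left(K \right)} = - K$
$R = \frac{35}{9}$ ($R = 4 - \frac{1}{\left(-3\right) \left(-1\right) + 6} = 4 - \frac{1}{3 + 6} = 4 - \frac{1}{9} = \frac{35}{9} \approx 3.8889$)
$c{\left(G,S \right)} = \frac{9}{35}$ ($c{\left(G,S \right)} = \frac{1}{\frac{35}{9}} = \frac{9}{35}$)
$D{\left(4 \right)} \left(85 + c{\left(-7,-1 \right)}\right) = \left(-1\right) 4 \left(85 + \frac{9}{35}\right) = \left(-4\right) \frac{2984}{35} = - \frac{11936}{35}$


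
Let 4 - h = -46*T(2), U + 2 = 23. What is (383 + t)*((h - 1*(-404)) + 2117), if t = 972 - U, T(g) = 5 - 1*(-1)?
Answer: 3736534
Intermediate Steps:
T(g) = 6 (T(g) = 5 + 1 = 6)
U = 21 (U = -2 + 23 = 21)
h = 280 (h = 4 - (-46)*6 = 4 - 1*(-276) = 4 + 276 = 280)
t = 951 (t = 972 - 1*21 = 972 - 21 = 951)
(383 + t)*((h - 1*(-404)) + 2117) = (383 + 951)*((280 - 1*(-404)) + 2117) = 1334*((280 + 404) + 2117) = 1334*(684 + 2117) = 1334*2801 = 3736534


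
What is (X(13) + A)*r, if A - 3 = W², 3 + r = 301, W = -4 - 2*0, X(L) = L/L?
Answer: 5960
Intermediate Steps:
X(L) = 1
W = -4 (W = -4 + 0 = -4)
r = 298 (r = -3 + 301 = 298)
A = 19 (A = 3 + (-4)² = 3 + 16 = 19)
(X(13) + A)*r = (1 + 19)*298 = 20*298 = 5960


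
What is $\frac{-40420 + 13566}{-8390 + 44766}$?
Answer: $- \frac{13427}{18188} \approx -0.73823$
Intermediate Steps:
$\frac{-40420 + 13566}{-8390 + 44766} = - \frac{26854}{36376} = \left(-26854\right) \frac{1}{36376} = - \frac{13427}{18188}$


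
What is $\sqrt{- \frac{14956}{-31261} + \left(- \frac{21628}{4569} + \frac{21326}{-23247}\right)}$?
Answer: $\frac{i \sqrt{78227909027946564552274}}{122977929249} \approx 2.2743 i$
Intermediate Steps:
$\sqrt{- \frac{14956}{-31261} + \left(- \frac{21628}{4569} + \frac{21326}{-23247}\right)} = \sqrt{\left(-14956\right) \left(- \frac{1}{31261}\right) + \left(\left(-21628\right) \frac{1}{4569} + 21326 \left(- \frac{1}{23247}\right)\right)} = \sqrt{\frac{14956}{31261} - \frac{200074870}{35405181}} = \sqrt{- \frac{5725020624034}{1106801363241}} = \frac{i \sqrt{78227909027946564552274}}{122977929249}$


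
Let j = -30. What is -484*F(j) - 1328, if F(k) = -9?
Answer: 3028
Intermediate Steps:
-484*F(j) - 1328 = -484*(-9) - 1328 = 4356 - 1328 = 3028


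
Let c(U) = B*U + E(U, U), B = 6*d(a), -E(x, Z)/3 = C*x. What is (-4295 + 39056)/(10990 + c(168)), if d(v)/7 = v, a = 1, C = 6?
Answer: 34761/15022 ≈ 2.3140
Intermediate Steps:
d(v) = 7*v
E(x, Z) = -18*x
B = 42 (B = 6*(7*1) = 6*7 = 42)
c(U) = 24*U (c(U) = 42*U - 18*U = 24*U)
(-4295 + 39056)/(10990 + c(168)) = (-4295 + 39056)/(10990 + 24*168) = 34761/(10990 + 4032) = 34761/15022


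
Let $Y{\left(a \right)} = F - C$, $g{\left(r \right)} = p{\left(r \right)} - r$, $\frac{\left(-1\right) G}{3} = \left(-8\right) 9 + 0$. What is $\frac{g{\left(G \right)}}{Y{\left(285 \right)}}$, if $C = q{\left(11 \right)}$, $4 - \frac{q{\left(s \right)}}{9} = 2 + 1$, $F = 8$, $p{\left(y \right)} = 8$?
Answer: $208$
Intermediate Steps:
$G = 216$ ($G = - 3 \left(\left(-8\right) 9 + 0\right) = - 3 \left(-72 + 0\right) = \left(-3\right) \left(-72\right) = 216$)
$q{\left(s \right)} = 9$ ($q{\left(s \right)} = 36 - 9 \left(2 + 1\right) = 36 - 27 = 9$)
$g{\left(r \right)} = 8 - r$
$C = 9$
$Y{\left(a \right)} = -1$ ($Y{\left(a \right)} = 8 - 9 = -1$)
$\frac{g{\left(G \right)}}{Y{\left(285 \right)}} = \frac{8 - 216}{-1} = \left(8 - 216\right) \left(-1\right) = \left(-208\right) \left(-1\right) = 208$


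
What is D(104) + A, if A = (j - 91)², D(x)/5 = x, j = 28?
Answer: 4489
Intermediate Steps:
D(x) = 5*x
A = 3969 (A = (28 - 91)² = (-63)² = 3969)
D(104) + A = 5*104 + 3969 = 520 + 3969 = 4489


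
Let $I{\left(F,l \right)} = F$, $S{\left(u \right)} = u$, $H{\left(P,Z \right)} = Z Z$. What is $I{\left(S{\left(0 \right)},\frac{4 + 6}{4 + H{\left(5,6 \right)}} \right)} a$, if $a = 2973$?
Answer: $0$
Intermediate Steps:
$H{\left(P,Z \right)} = Z^{2}$
$I{\left(S{\left(0 \right)},\frac{4 + 6}{4 + H{\left(5,6 \right)}} \right)} a = 0 \cdot 2973 = 0$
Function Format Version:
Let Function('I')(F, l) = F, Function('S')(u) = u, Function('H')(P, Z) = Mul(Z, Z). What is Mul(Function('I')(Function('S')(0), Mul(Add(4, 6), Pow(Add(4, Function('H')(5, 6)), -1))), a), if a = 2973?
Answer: 0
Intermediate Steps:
Function('H')(P, Z) = Pow(Z, 2)
Mul(Function('I')(Function('S')(0), Mul(Add(4, 6), Pow(Add(4, Function('H')(5, 6)), -1))), a) = Mul(0, 2973) = 0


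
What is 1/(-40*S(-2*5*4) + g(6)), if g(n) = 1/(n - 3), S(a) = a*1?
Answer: 3/4801 ≈ 0.00062487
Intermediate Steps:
S(a) = a
g(n) = 1/(-3 + n)
1/(-40*S(-2*5*4) + g(6)) = 1/(-40*(-2*5)*4 + 1/(-3 + 6)) = 1/(-(-400)*4 + 1/3) = 1/(-40*(-40) + ⅓) = 1/(1600 + ⅓) = 1/(4801/3) = 3/4801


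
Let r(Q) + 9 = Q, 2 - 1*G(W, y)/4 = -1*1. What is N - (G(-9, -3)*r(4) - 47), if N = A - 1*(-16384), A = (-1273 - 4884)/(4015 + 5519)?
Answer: 157219037/9534 ≈ 16490.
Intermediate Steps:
G(W, y) = 12 (G(W, y) = 8 - (-4) = 8 - 4*(-1) = 8 + 4 = 12)
r(Q) = -9 + Q
A = -6157/9534 ≈ -0.64579
N = 156198899/9534 (N = -6157/9534 - 1*(-16384) = -6157/9534 + 16384 = 156198899/9534 ≈ 16383.)
N - (G(-9, -3)*r(4) - 47) = 156198899/9534 - (12*(-9 + 4) - 47) = 156198899/9534 - (12*(-5) - 47) = 156198899/9534 - (-60 - 47) = 156198899/9534 - 1*(-107) = 156198899/9534 + 107 = 157219037/9534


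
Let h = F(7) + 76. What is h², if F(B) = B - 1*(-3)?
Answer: 7396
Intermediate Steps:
F(B) = 3 + B (F(B) = B + 3 = 3 + B)
h = 86 (h = (3 + 7) + 76 = 10 + 76 = 86)
h² = 86² = 7396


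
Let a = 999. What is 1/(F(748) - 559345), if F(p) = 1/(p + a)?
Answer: -1747/977175714 ≈ -1.7878e-6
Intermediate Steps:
F(p) = 1/(999 + p) (F(p) = 1/(p + 999) = 1/(999 + p))
1/(F(748) - 559345) = 1/(1/(999 + 748) - 559345) = 1/(1/1747 - 559345) = 1/(-977175714/1747) = -1747/977175714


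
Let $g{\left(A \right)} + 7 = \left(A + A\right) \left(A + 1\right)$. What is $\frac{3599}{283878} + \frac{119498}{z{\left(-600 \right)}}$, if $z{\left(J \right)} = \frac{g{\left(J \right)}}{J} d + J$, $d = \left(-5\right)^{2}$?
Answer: $- \frac{811509716249}{208137362454} \approx -3.8989$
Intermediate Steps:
$d = 25$
$g{\left(A \right)} = -7 + 2 A \left(1 + A\right)$ ($g{\left(A \right)} = -7 + \left(A + A\right) \left(A + 1\right) = -7 + 2 A \left(1 + A\right)$)
$z{\left(J \right)} = J + \frac{25 \left(-7 + 2 J + 2 J^{2}\right)}{J}$ ($z{\left(J \right)} = \frac{-7 + 2 J + 2 J^{2}}{J} 25 + J = \frac{25 \left(-7 + 2 J + 2 J^{2}\right)}{J} + J = J + \frac{25 \left(-7 + 2 J + 2 J^{2}\right)}{J}$)
$\frac{3599}{283878} + \frac{119498}{z{\left(-600 \right)}} = \frac{3599}{283878} + \frac{119498}{50 - \frac{175}{-600} + 51 \left(-600\right)} = 3599 \cdot \frac{1}{283878} + \frac{119498}{50 - - \frac{7}{24} - 30600} = \frac{3599}{283878} + \frac{119498}{50 + \frac{7}{24} - 30600} = \frac{3599}{283878} + \frac{119498}{- \frac{733193}{24}} = \frac{3599}{283878} + 119498 \left(- \frac{24}{733193}\right) = \frac{3599}{283878} - \frac{2867952}{733193} = - \frac{811509716249}{208137362454}$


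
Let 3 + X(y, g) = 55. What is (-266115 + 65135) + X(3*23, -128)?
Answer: -200928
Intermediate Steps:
X(y, g) = 52 (X(y, g) = -3 + 55 = 52)
(-266115 + 65135) + X(3*23, -128) = (-266115 + 65135) + 52 = -200980 + 52 = -200928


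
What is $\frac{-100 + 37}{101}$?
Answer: $- \frac{63}{101} \approx -0.62376$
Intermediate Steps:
$\frac{-100 + 37}{101} = \frac{1}{101} \left(-63\right) = - \frac{63}{101}$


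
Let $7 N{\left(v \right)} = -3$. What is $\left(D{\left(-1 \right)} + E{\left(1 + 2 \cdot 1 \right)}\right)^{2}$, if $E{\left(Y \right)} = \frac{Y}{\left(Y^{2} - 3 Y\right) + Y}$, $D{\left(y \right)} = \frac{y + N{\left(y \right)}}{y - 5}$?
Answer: $\frac{676}{441} \approx 1.5329$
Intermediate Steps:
$N{\left(v \right)} = - \frac{3}{7}$ ($N{\left(v \right)} = \frac{1}{7} \left(-3\right) = - \frac{3}{7}$)
$D{\left(y \right)} = \frac{- \frac{3}{7} + y}{-5 + y}$ ($D{\left(y \right)} = \frac{y - \frac{3}{7}}{y - 5} = \frac{- \frac{3}{7} + y}{-5 + y}$)
$E{\left(Y \right)} = \frac{Y}{Y^{2} - 2 Y}$
$\left(D{\left(-1 \right)} + E{\left(1 + 2 \cdot 1 \right)}\right)^{2} = \left(\frac{- \frac{3}{7} - 1}{-5 - 1} + \frac{1}{-2 + \left(1 + 2 \cdot 1\right)}\right)^{2} = \left(\frac{1}{-6} \left(- \frac{10}{7}\right) + \frac{1}{-2 + \left(1 + 2\right)}\right)^{2} = \left(\left(- \frac{1}{6}\right) \left(- \frac{10}{7}\right) + \frac{1}{-2 + 3}\right)^{2} = \left(\frac{5}{21} + 1^{-1}\right)^{2} = \left(\frac{5}{21} + 1\right)^{2} = \left(\frac{26}{21}\right)^{2} = \frac{676}{441}$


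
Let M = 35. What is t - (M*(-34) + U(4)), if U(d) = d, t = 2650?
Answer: 3836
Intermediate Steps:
t - (M*(-34) + U(4)) = 2650 - (35*(-34) + 4) = 2650 - (-1190 + 4) = 2650 - 1*(-1186) = 2650 + 1186 = 3836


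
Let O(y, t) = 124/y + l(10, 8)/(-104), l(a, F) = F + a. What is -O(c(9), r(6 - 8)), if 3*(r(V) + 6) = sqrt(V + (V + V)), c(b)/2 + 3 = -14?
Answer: 3377/884 ≈ 3.8201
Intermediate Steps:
c(b) = -34 (c(b) = -6 + 2*(-14) = -6 - 28 = -34)
r(V) = -6 + sqrt(3)*sqrt(V)/3 (r(V) = -6 + sqrt(V + (V + V))/3 = -6 + sqrt(V + 2*V)/3 = -6 + sqrt(3*V)/3 = -6 + (sqrt(3)*sqrt(V))/3 = -6 + sqrt(3)*sqrt(V)/3)
O(y, t) = -9/52 + 124/y (O(y, t) = 124/y + (8 + 10)/(-104) = 124/y + 18*(-1/104) = 124/y - 9/52 = -9/52 + 124/y)
-O(c(9), r(6 - 8)) = -(-9/52 + 124/(-34)) = -(-9/52 + 124*(-1/34)) = -(-9/52 - 62/17) = -1*(-3377/884) = 3377/884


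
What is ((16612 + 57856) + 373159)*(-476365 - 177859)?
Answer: -292848326448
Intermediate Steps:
((16612 + 57856) + 373159)*(-476365 - 177859) = (74468 + 373159)*(-654224) = 447627*(-654224) = -292848326448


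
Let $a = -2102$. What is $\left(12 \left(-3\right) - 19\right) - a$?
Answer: $2047$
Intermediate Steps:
$\left(12 \left(-3\right) - 19\right) - a = \left(12 \left(-3\right) - 19\right) - -2102 = \left(-36 - 19\right) + 2102 = -55 + 2102 = 2047$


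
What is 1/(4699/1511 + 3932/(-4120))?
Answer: 1556330/3354657 ≈ 0.46393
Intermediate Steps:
1/(4699/1511 + 3932/(-4120)) = 1/(4699*(1/1511) + 3932*(-1/4120)) = 1/(4699/1511 - 983/1030) = 1/(3354657/1556330) = 1556330/3354657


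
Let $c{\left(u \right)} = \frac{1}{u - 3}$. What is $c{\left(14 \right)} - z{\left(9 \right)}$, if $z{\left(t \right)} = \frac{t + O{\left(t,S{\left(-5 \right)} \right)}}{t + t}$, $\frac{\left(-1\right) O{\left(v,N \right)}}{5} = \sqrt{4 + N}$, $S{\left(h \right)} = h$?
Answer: $- \frac{9}{22} + \frac{5 i}{18} \approx -0.40909 + 0.27778 i$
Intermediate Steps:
$c{\left(u \right)} = \frac{1}{-3 + u}$
$O{\left(v,N \right)} = - 5 \sqrt{4 + N}$
$z{\left(t \right)} = \frac{t - 5 i}{2 t}$ ($z{\left(t \right)} = \frac{t - 5 \sqrt{4 - 5}}{t + t} = \frac{t - 5 \sqrt{-1}}{2 t} = \left(t - 5 i\right) \frac{1}{2 t} = \frac{t - 5 i}{2 t}$)
$c{\left(14 \right)} - z{\left(9 \right)} = \frac{1}{-3 + 14} - \frac{9 - 5 i}{2 \cdot 9} = \frac{1}{11} - \frac{1}{2} \cdot \frac{1}{9} \left(9 - 5 i\right) = \frac{1}{11} - \left(\frac{1}{2} - \frac{5 i}{18}\right) = - \frac{9}{22} + \frac{5 i}{18}$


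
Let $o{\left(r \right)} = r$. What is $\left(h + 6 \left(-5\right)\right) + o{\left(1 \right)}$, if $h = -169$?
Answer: $-198$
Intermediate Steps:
$\left(h + 6 \left(-5\right)\right) + o{\left(1 \right)} = \left(-169 + 6 \left(-5\right)\right) + 1 = \left(-169 - 30\right) + 1 = -199 + 1 = -198$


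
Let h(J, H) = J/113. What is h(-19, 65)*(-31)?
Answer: 589/113 ≈ 5.2124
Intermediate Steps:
h(J, H) = J/113 (h(J, H) = J*(1/113) = J/113)
h(-19, 65)*(-31) = ((1/113)*(-19))*(-31) = -19/113*(-31) = 589/113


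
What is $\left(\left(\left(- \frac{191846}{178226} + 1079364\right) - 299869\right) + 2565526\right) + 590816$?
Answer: $\frac{350734146658}{89113} \approx 3.9358 \cdot 10^{6}$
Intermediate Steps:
$\left(\left(\left(- \frac{191846}{178226} + 1079364\right) - 299869\right) + 2565526\right) + 590816 = \left(\left(\left(\left(-191846\right) \frac{1}{178226} + 1079364\right) - 299869\right) + 2565526\right) + 590816 = \left(\left(\left(- \frac{95923}{89113} + 1079364\right) - 299869\right) + 2565526\right) + 590816 = \left(\left(\frac{96185268209}{89113} - 299869\right) + 2565526\right) + 590816 = \left(\frac{69463042012}{89113} + 2565526\right) + 590816 = \frac{298084760450}{89113} + 590816 = \frac{350734146658}{89113}$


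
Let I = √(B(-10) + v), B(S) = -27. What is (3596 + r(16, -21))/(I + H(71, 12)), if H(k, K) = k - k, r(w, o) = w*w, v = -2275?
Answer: -1926*I*√2302/1151 ≈ -80.285*I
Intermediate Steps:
r(w, o) = w²
H(k, K) = 0
I = I*√2302 (I = √(-27 - 2275) = √(-2302) = I*√2302 ≈ 47.979*I)
(3596 + r(16, -21))/(I + H(71, 12)) = (3596 + 16²)/(I*√2302 + 0) = (3596 + 256)/((I*√2302)) = 3852*(-I*√2302/2302) = -1926*I*√2302/1151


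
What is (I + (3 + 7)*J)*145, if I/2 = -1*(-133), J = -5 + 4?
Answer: 37120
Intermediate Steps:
J = -1
I = 266 (I = 2*(-1*(-133)) = 2*133 = 266)
(I + (3 + 7)*J)*145 = (266 + (3 + 7)*(-1))*145 = (266 + 10*(-1))*145 = (266 - 10)*145 = 256*145 = 37120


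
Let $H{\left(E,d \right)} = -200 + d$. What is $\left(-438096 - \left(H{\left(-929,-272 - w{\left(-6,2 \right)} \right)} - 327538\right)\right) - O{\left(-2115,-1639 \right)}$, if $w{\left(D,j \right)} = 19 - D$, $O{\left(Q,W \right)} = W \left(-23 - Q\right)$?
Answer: $3318727$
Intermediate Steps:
$\left(-438096 - \left(H{\left(-929,-272 - w{\left(-6,2 \right)} \right)} - 327538\right)\right) - O{\left(-2115,-1639 \right)} = \left(-438096 - \left(\left(-200 - \left(291 + 6\right)\right) - 327538\right)\right) - \left(-1\right) \left(-1639\right) \left(23 - 2115\right) = \left(-438096 - \left(\left(-200 - 297\right) - 327538\right)\right) - \left(-1\right) \left(-1639\right) \left(-2092\right) = \left(-438096 - \left(\left(-200 - 297\right) - 327538\right)\right) - -3428788 = \left(-438096 - \left(\left(-200 - 297\right) - 327538\right)\right) + 3428788 = \left(-438096 - \left(-497 - 327538\right)\right) + 3428788 = \left(-438096 - -328035\right) + 3428788 = \left(-438096 + 328035\right) + 3428788 = -110061 + 3428788 = 3318727$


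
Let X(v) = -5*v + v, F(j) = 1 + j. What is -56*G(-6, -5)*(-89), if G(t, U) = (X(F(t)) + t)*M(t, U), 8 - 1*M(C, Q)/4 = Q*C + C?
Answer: -4465664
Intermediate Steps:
M(C, Q) = 32 - 4*C - 4*C*Q (M(C, Q) = 32 - 4*(Q*C + C) = 32 - 4*(C*Q + C) = 32 - 4*(C + C*Q) = 32 + (-4*C - 4*C*Q) = 32 - 4*C - 4*C*Q)
X(v) = -4*v
G(t, U) = (-4 - 3*t)*(32 - 4*t - 4*U*t) (G(t, U) = (-4*(1 + t) + t)*(32 - 4*t - 4*t*U) = ((-4 - 4*t) + t)*(32 - 4*t - 4*U*t) = (-4 - 3*t)*(32 - 4*t - 4*U*t))
-56*G(-6, -5)*(-89) = -224*(4 + 3*(-6))*(-8 - 6 - 5*(-6))*(-89) = -224*(4 - 18)*(-8 - 6 + 30)*(-89) = -224*(-14)*16*(-89) = -56*(-896)*(-89) = 50176*(-89) = -4465664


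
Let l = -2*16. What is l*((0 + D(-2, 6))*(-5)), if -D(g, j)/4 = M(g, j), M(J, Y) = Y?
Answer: -3840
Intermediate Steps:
D(g, j) = -4*j
l = -32
l*((0 + D(-2, 6))*(-5)) = -32*(0 - 4*6)*(-5) = -32*(0 - 24)*(-5) = -(-768)*(-5) = -32*120 = -3840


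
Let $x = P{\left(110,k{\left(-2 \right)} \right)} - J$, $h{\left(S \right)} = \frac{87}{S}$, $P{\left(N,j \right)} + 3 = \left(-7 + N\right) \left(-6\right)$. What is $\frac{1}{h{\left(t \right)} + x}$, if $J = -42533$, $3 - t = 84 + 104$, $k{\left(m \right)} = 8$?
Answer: $\frac{185}{7753633} \approx 2.386 \cdot 10^{-5}$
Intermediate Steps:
$t = -185$ ($t = 3 - \left(84 + 104\right) = 3 - 188 = -185$)
$P{\left(N,j \right)} = 39 - 6 N$ ($P{\left(N,j \right)} = -3 + \left(-7 + N\right) \left(-6\right) = -3 - \left(-42 + 6 N\right) = 39 - 6 N$)
$x = 41912$ ($x = \left(39 - 660\right) - -42533 = \left(39 - 660\right) + 42533 = -621 + 42533 = 41912$)
$\frac{1}{h{\left(t \right)} + x} = \frac{1}{\frac{87}{-185} + 41912} = \frac{1}{87 \left(- \frac{1}{185}\right) + 41912} = \frac{1}{- \frac{87}{185} + 41912} = \frac{1}{\frac{7753633}{185}} = \frac{185}{7753633}$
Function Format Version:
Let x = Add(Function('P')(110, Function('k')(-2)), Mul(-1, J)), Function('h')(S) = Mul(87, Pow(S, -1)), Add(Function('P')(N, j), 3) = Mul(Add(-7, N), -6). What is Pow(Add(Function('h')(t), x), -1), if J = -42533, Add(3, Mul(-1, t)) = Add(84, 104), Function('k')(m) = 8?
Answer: Rational(185, 7753633) ≈ 2.3860e-5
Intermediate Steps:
t = -185 (t = Add(3, Mul(-1, Add(84, 104))) = Add(3, Mul(-1, 188)) = Add(3, -188) = -185)
Function('P')(N, j) = Add(39, Mul(-6, N)) (Function('P')(N, j) = Add(-3, Mul(Add(-7, N), -6)) = Add(-3, Add(42, Mul(-6, N))) = Add(39, Mul(-6, N)))
x = 41912 (x = Add(Add(39, Mul(-6, 110)), Mul(-1, -42533)) = Add(Add(39, -660), 42533) = Add(-621, 42533) = 41912)
Pow(Add(Function('h')(t), x), -1) = Pow(Add(Mul(87, Pow(-185, -1)), 41912), -1) = Pow(Add(Mul(87, Rational(-1, 185)), 41912), -1) = Pow(Add(Rational(-87, 185), 41912), -1) = Pow(Rational(7753633, 185), -1) = Rational(185, 7753633)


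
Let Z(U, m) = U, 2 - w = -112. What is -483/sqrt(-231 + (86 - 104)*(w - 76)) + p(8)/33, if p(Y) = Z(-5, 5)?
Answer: -5/33 + 161*I*sqrt(915)/305 ≈ -0.15152 + 15.967*I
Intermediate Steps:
w = 114 (w = 2 - 1*(-112) = 2 + 112 = 114)
p(Y) = -5
-483/sqrt(-231 + (86 - 104)*(w - 76)) + p(8)/33 = -483/sqrt(-231 + (86 - 104)*(114 - 76)) - 5/33 = -483/sqrt(-231 - 18*38) - 5*1/33 = -483/sqrt(-231 - 684) - 5/33 = -483*(-I*sqrt(915)/915) - 5/33 = -(-161)*I*sqrt(915)/305 - 5/33 = 161*I*sqrt(915)/305 - 5/33 = -5/33 + 161*I*sqrt(915)/305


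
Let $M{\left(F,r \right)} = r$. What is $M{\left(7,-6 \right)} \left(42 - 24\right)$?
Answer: $-108$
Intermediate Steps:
$M{\left(7,-6 \right)} \left(42 - 24\right) = - 6 \left(42 - 24\right) = \left(-6\right) 18 = -108$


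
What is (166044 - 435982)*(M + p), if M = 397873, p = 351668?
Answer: -202329598458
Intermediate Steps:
(166044 - 435982)*(M + p) = (166044 - 435982)*(397873 + 351668) = -269938*749541 = -202329598458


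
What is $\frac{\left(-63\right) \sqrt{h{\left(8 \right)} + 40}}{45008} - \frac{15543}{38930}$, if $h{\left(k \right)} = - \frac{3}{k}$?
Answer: $- \frac{15543}{38930} - \frac{63 \sqrt{634}}{180032} \approx -0.40807$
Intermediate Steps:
$\frac{\left(-63\right) \sqrt{h{\left(8 \right)} + 40}}{45008} - \frac{15543}{38930} = \frac{\left(-63\right) \sqrt{- \frac{3}{8} + 40}}{45008} - \frac{15543}{38930} = - 63 \sqrt{\left(-3\right) \frac{1}{8} + 40} \cdot \frac{1}{45008} - \frac{15543}{38930} = - 63 \sqrt{- \frac{3}{8} + 40} \cdot \frac{1}{45008} - \frac{15543}{38930} = - 63 \sqrt{\frac{317}{8}} \cdot \frac{1}{45008} - \frac{15543}{38930} = - 63 \frac{\sqrt{634}}{4} \cdot \frac{1}{45008} - \frac{15543}{38930} = - \frac{63 \sqrt{634}}{4} \cdot \frac{1}{45008} - \frac{15543}{38930} = - \frac{63 \sqrt{634}}{180032} - \frac{15543}{38930} = - \frac{15543}{38930} - \frac{63 \sqrt{634}}{180032}$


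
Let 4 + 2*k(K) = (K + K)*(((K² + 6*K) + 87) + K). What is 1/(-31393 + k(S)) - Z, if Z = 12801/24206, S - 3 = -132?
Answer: -13267096513/25087340460 ≈ -0.52884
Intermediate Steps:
S = -129 (S = 3 - 132 = -129)
Z = 12801/24206 (Z = 12801*(1/24206) = 12801/24206 ≈ 0.52884)
k(K) = -2 + K*(87 + K² + 7*K) (k(K) = -2 + ((K + K)*(((K² + 6*K) + 87) + K))/2 = -2 + ((2*K)*((87 + K² + 6*K) + K))/2 = -2 + ((2*K)*(87 + K² + 7*K))/2 = -2 + (2*K*(87 + K² + 7*K))/2 = -2 + K*(87 + K² + 7*K))
1/(-31393 + k(S)) - Z = 1/(-31393 + (-2 + (-129)³ + 7*(-129)² + 87*(-129))) - 1*12801/24206 = 1/(-31393 + (-2 - 2146689 + 7*16641 - 11223)) - 12801/24206 = 1/(-31393 + (-2 - 2146689 + 116487 - 11223)) - 12801/24206 = 1/(-31393 - 2041427) - 12801/24206 = 1/(-2072820) - 12801/24206 = -1/2072820 - 12801/24206 = -13267096513/25087340460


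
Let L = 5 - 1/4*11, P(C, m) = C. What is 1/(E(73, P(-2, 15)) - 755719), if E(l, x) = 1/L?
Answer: -9/6801467 ≈ -1.3232e-6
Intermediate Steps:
L = 9/4 (L = 5 - 1*¼*11 = 5 - ¼*11 = 5 - 11/4 = 9/4 ≈ 2.2500)
E(l, x) = 4/9 (E(l, x) = 1/(9/4) = 4/9)
1/(E(73, P(-2, 15)) - 755719) = 1/(4/9 - 755719) = 1/(-6801467/9) = -9/6801467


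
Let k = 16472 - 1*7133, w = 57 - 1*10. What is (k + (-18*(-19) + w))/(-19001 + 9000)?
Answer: -9728/10001 ≈ -0.97270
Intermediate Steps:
w = 47 (w = 57 - 10 = 47)
k = 9339 (k = 16472 - 7133 = 9339)
(k + (-18*(-19) + w))/(-19001 + 9000) = (9339 + (-18*(-19) + 47))/(-19001 + 9000) = (9339 + (342 + 47))/(-10001) = (9339 + 389)*(-1/10001) = 9728*(-1/10001) = -9728/10001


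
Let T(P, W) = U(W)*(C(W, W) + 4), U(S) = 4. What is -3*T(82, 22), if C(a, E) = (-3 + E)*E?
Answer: -5064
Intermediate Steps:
C(a, E) = E*(-3 + E)
T(P, W) = 16 + 4*W*(-3 + W) (T(P, W) = 4*(W*(-3 + W) + 4) = 4*(4 + W*(-3 + W)) = 16 + 4*W*(-3 + W))
-3*T(82, 22) = -3*(16 + 4*22*(-3 + 22)) = -3*(16 + 4*22*19) = -3*(16 + 1672) = -3*1688 = -5064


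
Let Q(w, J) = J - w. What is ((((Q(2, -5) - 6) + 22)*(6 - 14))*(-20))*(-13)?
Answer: -18720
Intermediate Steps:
((((Q(2, -5) - 6) + 22)*(6 - 14))*(-20))*(-13) = (((((-5 - 1*2) - 6) + 22)*(6 - 14))*(-20))*(-13) = (((((-5 - 2) - 6) + 22)*(-8))*(-20))*(-13) = ((((-7 - 6) + 22)*(-8))*(-20))*(-13) = (((-13 + 22)*(-8))*(-20))*(-13) = ((9*(-8))*(-20))*(-13) = -72*(-20)*(-13) = 1440*(-13) = -18720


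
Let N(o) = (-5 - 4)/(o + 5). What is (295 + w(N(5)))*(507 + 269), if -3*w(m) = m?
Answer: 1145764/5 ≈ 2.2915e+5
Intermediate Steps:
N(o) = -9/(5 + o)
w(m) = -m/3
(295 + w(N(5)))*(507 + 269) = (295 - (-3)/(5 + 5))*(507 + 269) = (295 - (-3)/10)*776 = (295 - 1/3*(-9/10))*776 = (295 + 3/10)*776 = (2953/10)*776 = 1145764/5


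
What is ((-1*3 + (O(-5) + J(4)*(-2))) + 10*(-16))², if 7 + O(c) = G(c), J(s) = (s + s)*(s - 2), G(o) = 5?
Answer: 38809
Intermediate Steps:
J(s) = 2*s*(-2 + s) (J(s) = (2*s)*(-2 + s) = 2*s*(-2 + s))
O(c) = -2 (O(c) = -7 + 5 = -2)
((-1*3 + (O(-5) + J(4)*(-2))) + 10*(-16))² = ((-1*3 + (-2 + (2*4*(-2 + 4))*(-2))) + 10*(-16))² = ((-3 + (-2 + (2*4*2)*(-2))) - 160)² = ((-3 + (-2 + 16*(-2))) - 160)² = ((-3 + (-2 - 32)) - 160)² = ((-3 - 34) - 160)² = (-37 - 160)² = (-197)² = 38809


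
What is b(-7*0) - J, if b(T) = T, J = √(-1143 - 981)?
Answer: -6*I*√59 ≈ -46.087*I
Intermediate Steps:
J = 6*I*√59 (J = √(-2124) = 6*I*√59 ≈ 46.087*I)
b(-7*0) - J = -7*0 - 6*I*√59 = 0 - 6*I*√59 = -6*I*√59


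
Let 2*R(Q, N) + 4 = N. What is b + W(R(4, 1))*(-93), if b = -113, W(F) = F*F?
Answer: -1289/4 ≈ -322.25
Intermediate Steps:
R(Q, N) = -2 + N/2
W(F) = F**2
b + W(R(4, 1))*(-93) = -113 + (-2 + (1/2)*1)**2*(-93) = -113 + (-2 + 1/2)**2*(-93) = -113 + (-3/2)**2*(-93) = -113 + (9/4)*(-93) = -113 - 837/4 = -1289/4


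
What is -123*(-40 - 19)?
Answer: 7257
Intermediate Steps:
-123*(-40 - 19) = -123*(-59) = 7257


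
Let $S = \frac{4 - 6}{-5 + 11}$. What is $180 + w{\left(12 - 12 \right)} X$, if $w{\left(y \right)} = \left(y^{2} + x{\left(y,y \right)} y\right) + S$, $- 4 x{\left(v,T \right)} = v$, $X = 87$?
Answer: $151$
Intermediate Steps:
$x{\left(v,T \right)} = - \frac{v}{4}$
$S = - \frac{1}{3}$ ($S = - \frac{2}{6} = \left(-2\right) \frac{1}{6} = - \frac{1}{3} \approx -0.33333$)
$w{\left(y \right)} = - \frac{1}{3} + \frac{3 y^{2}}{4}$ ($w{\left(y \right)} = \left(y^{2} + - \frac{y}{4} y\right) - \frac{1}{3} = \left(y^{2} - \frac{y^{2}}{4}\right) - \frac{1}{3} = \frac{3 y^{2}}{4} - \frac{1}{3} = - \frac{1}{3} + \frac{3 y^{2}}{4}$)
$180 + w{\left(12 - 12 \right)} X = 180 + \left(- \frac{1}{3} + \frac{3 \left(12 - 12\right)^{2}}{4}\right) 87 = 180 + \left(- \frac{1}{3} + \frac{3 \cdot 0^{2}}{4}\right) 87 = 180 + \left(- \frac{1}{3} + \frac{3}{4} \cdot 0\right) 87 = 180 + \left(- \frac{1}{3} + 0\right) 87 = 180 - 29 = 151$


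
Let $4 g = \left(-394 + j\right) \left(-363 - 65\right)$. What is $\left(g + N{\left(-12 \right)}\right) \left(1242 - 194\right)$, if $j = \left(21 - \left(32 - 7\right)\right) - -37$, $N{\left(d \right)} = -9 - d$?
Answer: $40484240$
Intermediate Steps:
$j = 33$ ($j = \left(21 - 25\right) + 37 = -4 + 37 = 33$)
$g = 38627$ ($g = \frac{\left(-394 + 33\right) \left(-363 - 65\right)}{4} = \frac{\left(-361\right) \left(-428\right)}{4} = \frac{1}{4} \cdot 154508 = 38627$)
$\left(g + N{\left(-12 \right)}\right) \left(1242 - 194\right) = \left(38627 - -3\right) \left(1242 - 194\right) = \left(38627 + \left(-9 + 12\right)\right) 1048 = \left(38627 + 3\right) 1048 = 38630 \cdot 1048 = 40484240$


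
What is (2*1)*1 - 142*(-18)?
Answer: 2558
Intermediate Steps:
(2*1)*1 - 142*(-18) = 2*1 + 2556 = 2 + 2556 = 2558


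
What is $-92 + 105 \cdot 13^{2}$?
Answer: $17653$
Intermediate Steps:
$-92 + 105 \cdot 13^{2} = -92 + 105 \cdot 169 = -92 + 17745 = 17653$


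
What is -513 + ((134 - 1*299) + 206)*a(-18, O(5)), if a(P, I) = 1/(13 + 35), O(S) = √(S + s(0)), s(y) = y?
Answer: -24583/48 ≈ -512.15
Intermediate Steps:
O(S) = √S (O(S) = √(S + 0) = √S)
a(P, I) = 1/48
-513 + ((134 - 1*299) + 206)*a(-18, O(5)) = -513 + ((134 - 1*299) + 206)*(1/48) = -513 + ((134 - 299) + 206)*(1/48) = -513 + (-165 + 206)*(1/48) = -513 + 41*(1/48) = -513 + 41/48 = -24583/48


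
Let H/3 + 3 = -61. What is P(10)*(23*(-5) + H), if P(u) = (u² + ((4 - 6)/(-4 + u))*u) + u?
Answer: -98240/3 ≈ -32747.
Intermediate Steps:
H = -192 (H = -9 + 3*(-61) = -9 - 183 = -192)
P(u) = u + u² - 2*u/(-4 + u) (P(u) = (u² + (-2/(-4 + u))*u) + u = (u² - 2*u/(-4 + u)) + u = u + u² - 2*u/(-4 + u))
P(10)*(23*(-5) + H) = (10*(-6 + 10² - 3*10)/(-4 + 10))*(23*(-5) - 192) = (10*(-6 + 100 - 30)/6)*(-115 - 192) = (10*(⅙)*64)*(-307) = (320/3)*(-307) = -98240/3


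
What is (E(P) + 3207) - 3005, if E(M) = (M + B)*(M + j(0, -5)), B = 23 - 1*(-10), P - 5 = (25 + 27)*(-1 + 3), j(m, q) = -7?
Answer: 14686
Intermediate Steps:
P = 109 (P = 5 + (25 + 27)*(-1 + 3) = 5 + 52*2 = 5 + 104 = 109)
B = 33 (B = 23 + 10 = 33)
E(M) = (-7 + M)*(33 + M) (E(M) = (M + 33)*(M - 7) = (33 + M)*(-7 + M) = (-7 + M)*(33 + M))
(E(P) + 3207) - 3005 = ((-231 + 109² + 26*109) + 3207) - 3005 = ((-231 + 11881 + 2834) + 3207) - 3005 = (14484 + 3207) - 3005 = 17691 - 3005 = 14686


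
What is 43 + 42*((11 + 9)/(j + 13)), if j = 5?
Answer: 269/3 ≈ 89.667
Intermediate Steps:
43 + 42*((11 + 9)/(j + 13)) = 43 + 42*((11 + 9)/(5 + 13)) = 43 + 42*(20/18) = 43 + 42*(20*(1/18)) = 43 + 42*(10/9) = 43 + 140/3 = 269/3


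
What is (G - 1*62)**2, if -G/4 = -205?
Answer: 574564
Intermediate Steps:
G = 820 (G = -4*(-205) = 820)
(G - 1*62)**2 = (820 - 1*62)**2 = (820 - 62)**2 = 758**2 = 574564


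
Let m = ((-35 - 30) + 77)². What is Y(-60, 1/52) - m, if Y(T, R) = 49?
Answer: -95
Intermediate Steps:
m = 144 (m = (-65 + 77)² = 12² = 144)
Y(-60, 1/52) - m = 49 - 1*144 = 49 - 144 = -95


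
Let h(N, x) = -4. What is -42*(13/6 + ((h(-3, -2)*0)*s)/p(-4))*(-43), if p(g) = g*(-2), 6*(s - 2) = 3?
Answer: 3913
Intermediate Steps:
s = 5/2 (s = 2 + (⅙)*3 = 2 + ½ = 5/2 ≈ 2.5000)
p(g) = -2*g
-42*(13/6 + ((h(-3, -2)*0)*s)/p(-4))*(-43) = -42*(13/6 + (-4*0*(5/2))/((-2*(-4))))*(-43) = -42*(13*(⅙) + (0*(5/2))/8)*(-43) = -42*(13/6 + 0*(⅛))*(-43) = -42*(13/6 + 0)*(-43) = -42*13/6*(-43) = -91*(-43) = 3913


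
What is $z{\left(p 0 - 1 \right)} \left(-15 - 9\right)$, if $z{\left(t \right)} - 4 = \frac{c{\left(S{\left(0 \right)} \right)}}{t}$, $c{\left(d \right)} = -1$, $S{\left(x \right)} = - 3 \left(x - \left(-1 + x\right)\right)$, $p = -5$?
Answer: $-120$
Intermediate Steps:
$S{\left(x \right)} = -3$ ($S{\left(x \right)} = \left(-3\right) 1 = -3$)
$z{\left(t \right)} = 4 - \frac{1}{t}$
$z{\left(p 0 - 1 \right)} \left(-15 - 9\right) = \left(4 - \frac{1}{\left(-5\right) 0 - 1}\right) \left(-15 - 9\right) = \left(4 - \frac{1}{0 - 1}\right) \left(-24\right) = \left(4 - \frac{1}{-1}\right) \left(-24\right) = \left(4 - -1\right) \left(-24\right) = \left(4 + 1\right) \left(-24\right) = 5 \left(-24\right) = -120$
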